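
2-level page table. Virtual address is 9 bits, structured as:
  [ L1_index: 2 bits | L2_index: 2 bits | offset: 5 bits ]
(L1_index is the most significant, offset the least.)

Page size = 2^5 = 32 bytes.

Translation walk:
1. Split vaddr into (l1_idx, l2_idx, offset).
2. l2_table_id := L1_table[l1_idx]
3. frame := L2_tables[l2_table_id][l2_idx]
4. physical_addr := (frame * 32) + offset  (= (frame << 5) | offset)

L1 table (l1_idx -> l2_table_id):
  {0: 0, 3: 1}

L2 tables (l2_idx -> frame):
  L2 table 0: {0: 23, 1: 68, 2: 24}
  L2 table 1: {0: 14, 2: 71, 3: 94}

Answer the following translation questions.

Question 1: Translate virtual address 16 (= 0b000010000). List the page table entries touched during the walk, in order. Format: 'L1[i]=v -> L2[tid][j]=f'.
vaddr = 16 = 0b000010000
Split: l1_idx=0, l2_idx=0, offset=16

Answer: L1[0]=0 -> L2[0][0]=23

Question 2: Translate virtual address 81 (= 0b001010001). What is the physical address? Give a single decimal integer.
vaddr = 81 = 0b001010001
Split: l1_idx=0, l2_idx=2, offset=17
L1[0] = 0
L2[0][2] = 24
paddr = 24 * 32 + 17 = 785

Answer: 785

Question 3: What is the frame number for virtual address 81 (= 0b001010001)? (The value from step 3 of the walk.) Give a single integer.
Answer: 24

Derivation:
vaddr = 81: l1_idx=0, l2_idx=2
L1[0] = 0; L2[0][2] = 24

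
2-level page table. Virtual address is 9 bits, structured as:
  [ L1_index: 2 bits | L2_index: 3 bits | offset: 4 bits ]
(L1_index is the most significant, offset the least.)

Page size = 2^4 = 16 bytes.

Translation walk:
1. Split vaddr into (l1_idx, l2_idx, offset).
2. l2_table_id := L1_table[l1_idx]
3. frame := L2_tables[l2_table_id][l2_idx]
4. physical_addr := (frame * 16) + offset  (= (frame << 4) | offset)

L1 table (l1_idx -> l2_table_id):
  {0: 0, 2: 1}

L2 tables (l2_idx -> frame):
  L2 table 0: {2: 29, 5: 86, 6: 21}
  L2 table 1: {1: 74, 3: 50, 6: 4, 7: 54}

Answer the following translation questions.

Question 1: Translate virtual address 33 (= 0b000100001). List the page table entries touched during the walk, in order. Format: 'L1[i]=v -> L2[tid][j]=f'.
Answer: L1[0]=0 -> L2[0][2]=29

Derivation:
vaddr = 33 = 0b000100001
Split: l1_idx=0, l2_idx=2, offset=1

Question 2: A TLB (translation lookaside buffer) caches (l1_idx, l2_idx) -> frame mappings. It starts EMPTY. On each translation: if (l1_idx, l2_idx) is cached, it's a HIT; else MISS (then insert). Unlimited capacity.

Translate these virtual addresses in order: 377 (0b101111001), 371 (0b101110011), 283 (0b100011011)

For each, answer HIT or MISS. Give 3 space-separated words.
vaddr=377: (2,7) not in TLB -> MISS, insert
vaddr=371: (2,7) in TLB -> HIT
vaddr=283: (2,1) not in TLB -> MISS, insert

Answer: MISS HIT MISS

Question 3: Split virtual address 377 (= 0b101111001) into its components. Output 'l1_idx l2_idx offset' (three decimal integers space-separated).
vaddr = 377 = 0b101111001
  top 2 bits -> l1_idx = 2
  next 3 bits -> l2_idx = 7
  bottom 4 bits -> offset = 9

Answer: 2 7 9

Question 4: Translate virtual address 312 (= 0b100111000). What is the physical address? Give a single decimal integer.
Answer: 808

Derivation:
vaddr = 312 = 0b100111000
Split: l1_idx=2, l2_idx=3, offset=8
L1[2] = 1
L2[1][3] = 50
paddr = 50 * 16 + 8 = 808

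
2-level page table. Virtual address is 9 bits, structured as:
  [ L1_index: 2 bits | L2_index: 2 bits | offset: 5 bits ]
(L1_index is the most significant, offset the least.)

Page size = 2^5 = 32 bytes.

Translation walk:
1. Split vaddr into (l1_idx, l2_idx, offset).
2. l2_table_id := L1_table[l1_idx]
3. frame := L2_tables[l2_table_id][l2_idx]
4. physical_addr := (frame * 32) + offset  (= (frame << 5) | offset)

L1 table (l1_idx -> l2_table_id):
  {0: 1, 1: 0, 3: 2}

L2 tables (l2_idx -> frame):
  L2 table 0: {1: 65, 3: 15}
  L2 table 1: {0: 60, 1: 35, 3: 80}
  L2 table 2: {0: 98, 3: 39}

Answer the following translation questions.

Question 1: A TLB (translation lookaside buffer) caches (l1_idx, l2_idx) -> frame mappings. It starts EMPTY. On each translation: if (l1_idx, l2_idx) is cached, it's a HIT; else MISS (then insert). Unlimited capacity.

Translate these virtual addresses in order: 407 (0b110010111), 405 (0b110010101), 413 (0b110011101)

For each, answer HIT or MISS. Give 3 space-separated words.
vaddr=407: (3,0) not in TLB -> MISS, insert
vaddr=405: (3,0) in TLB -> HIT
vaddr=413: (3,0) in TLB -> HIT

Answer: MISS HIT HIT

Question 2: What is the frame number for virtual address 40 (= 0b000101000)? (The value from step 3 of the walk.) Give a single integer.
vaddr = 40: l1_idx=0, l2_idx=1
L1[0] = 1; L2[1][1] = 35

Answer: 35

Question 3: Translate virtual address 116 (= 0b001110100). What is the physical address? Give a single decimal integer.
Answer: 2580

Derivation:
vaddr = 116 = 0b001110100
Split: l1_idx=0, l2_idx=3, offset=20
L1[0] = 1
L2[1][3] = 80
paddr = 80 * 32 + 20 = 2580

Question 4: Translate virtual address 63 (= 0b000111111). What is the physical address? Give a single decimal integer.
Answer: 1151

Derivation:
vaddr = 63 = 0b000111111
Split: l1_idx=0, l2_idx=1, offset=31
L1[0] = 1
L2[1][1] = 35
paddr = 35 * 32 + 31 = 1151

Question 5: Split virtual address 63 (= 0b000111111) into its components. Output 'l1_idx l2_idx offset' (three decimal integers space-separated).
Answer: 0 1 31

Derivation:
vaddr = 63 = 0b000111111
  top 2 bits -> l1_idx = 0
  next 2 bits -> l2_idx = 1
  bottom 5 bits -> offset = 31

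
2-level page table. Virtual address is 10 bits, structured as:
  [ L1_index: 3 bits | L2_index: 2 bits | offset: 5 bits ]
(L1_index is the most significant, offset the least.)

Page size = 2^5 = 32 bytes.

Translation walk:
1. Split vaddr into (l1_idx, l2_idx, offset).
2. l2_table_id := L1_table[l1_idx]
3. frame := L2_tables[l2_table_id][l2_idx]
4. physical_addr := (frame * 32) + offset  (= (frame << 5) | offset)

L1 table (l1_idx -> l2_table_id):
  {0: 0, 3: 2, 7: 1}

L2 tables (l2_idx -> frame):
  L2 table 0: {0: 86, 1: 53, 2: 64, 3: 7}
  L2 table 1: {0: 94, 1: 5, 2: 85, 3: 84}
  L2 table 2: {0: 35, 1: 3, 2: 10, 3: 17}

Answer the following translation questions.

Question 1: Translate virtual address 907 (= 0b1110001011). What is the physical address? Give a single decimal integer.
vaddr = 907 = 0b1110001011
Split: l1_idx=7, l2_idx=0, offset=11
L1[7] = 1
L2[1][0] = 94
paddr = 94 * 32 + 11 = 3019

Answer: 3019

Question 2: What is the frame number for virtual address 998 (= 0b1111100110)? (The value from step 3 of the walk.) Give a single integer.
Answer: 84

Derivation:
vaddr = 998: l1_idx=7, l2_idx=3
L1[7] = 1; L2[1][3] = 84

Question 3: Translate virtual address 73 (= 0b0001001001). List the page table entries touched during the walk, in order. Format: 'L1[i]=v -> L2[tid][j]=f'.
vaddr = 73 = 0b0001001001
Split: l1_idx=0, l2_idx=2, offset=9

Answer: L1[0]=0 -> L2[0][2]=64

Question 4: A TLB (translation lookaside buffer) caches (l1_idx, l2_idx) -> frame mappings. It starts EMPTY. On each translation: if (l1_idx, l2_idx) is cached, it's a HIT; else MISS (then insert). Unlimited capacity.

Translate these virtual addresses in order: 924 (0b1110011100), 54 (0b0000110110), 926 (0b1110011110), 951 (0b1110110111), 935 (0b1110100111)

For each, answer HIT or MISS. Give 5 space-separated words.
vaddr=924: (7,0) not in TLB -> MISS, insert
vaddr=54: (0,1) not in TLB -> MISS, insert
vaddr=926: (7,0) in TLB -> HIT
vaddr=951: (7,1) not in TLB -> MISS, insert
vaddr=935: (7,1) in TLB -> HIT

Answer: MISS MISS HIT MISS HIT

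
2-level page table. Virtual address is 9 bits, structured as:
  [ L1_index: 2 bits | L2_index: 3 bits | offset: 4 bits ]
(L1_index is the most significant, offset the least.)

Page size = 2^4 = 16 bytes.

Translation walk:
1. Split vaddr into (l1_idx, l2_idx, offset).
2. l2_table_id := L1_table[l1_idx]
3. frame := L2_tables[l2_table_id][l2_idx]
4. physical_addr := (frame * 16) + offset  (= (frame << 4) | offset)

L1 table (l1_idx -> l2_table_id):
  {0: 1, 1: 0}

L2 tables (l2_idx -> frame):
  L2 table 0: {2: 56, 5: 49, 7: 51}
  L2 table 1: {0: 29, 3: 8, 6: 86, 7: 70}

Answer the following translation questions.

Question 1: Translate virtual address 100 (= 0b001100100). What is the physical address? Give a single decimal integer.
vaddr = 100 = 0b001100100
Split: l1_idx=0, l2_idx=6, offset=4
L1[0] = 1
L2[1][6] = 86
paddr = 86 * 16 + 4 = 1380

Answer: 1380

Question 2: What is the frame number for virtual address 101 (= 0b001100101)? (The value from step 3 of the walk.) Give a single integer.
vaddr = 101: l1_idx=0, l2_idx=6
L1[0] = 1; L2[1][6] = 86

Answer: 86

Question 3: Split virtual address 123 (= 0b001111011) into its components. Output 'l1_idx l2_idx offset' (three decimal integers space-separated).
vaddr = 123 = 0b001111011
  top 2 bits -> l1_idx = 0
  next 3 bits -> l2_idx = 7
  bottom 4 bits -> offset = 11

Answer: 0 7 11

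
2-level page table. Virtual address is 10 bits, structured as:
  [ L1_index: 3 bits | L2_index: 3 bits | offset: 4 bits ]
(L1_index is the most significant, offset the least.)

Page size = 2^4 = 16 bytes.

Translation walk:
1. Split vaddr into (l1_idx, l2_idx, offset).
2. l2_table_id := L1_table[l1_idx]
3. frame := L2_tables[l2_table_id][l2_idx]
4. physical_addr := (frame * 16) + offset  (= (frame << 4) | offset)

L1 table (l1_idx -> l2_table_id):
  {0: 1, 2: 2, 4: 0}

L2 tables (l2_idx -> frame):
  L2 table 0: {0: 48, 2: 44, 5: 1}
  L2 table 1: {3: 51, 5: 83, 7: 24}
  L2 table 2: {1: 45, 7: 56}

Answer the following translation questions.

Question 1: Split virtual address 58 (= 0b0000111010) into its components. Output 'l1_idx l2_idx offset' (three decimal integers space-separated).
vaddr = 58 = 0b0000111010
  top 3 bits -> l1_idx = 0
  next 3 bits -> l2_idx = 3
  bottom 4 bits -> offset = 10

Answer: 0 3 10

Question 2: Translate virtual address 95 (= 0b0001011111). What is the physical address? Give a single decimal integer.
Answer: 1343

Derivation:
vaddr = 95 = 0b0001011111
Split: l1_idx=0, l2_idx=5, offset=15
L1[0] = 1
L2[1][5] = 83
paddr = 83 * 16 + 15 = 1343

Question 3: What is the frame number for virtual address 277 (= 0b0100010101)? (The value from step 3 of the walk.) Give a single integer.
Answer: 45

Derivation:
vaddr = 277: l1_idx=2, l2_idx=1
L1[2] = 2; L2[2][1] = 45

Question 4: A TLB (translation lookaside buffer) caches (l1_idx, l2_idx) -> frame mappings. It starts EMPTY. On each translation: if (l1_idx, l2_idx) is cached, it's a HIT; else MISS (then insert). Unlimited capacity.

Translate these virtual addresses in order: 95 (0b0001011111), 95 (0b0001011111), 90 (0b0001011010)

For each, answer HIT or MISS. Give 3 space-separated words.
vaddr=95: (0,5) not in TLB -> MISS, insert
vaddr=95: (0,5) in TLB -> HIT
vaddr=90: (0,5) in TLB -> HIT

Answer: MISS HIT HIT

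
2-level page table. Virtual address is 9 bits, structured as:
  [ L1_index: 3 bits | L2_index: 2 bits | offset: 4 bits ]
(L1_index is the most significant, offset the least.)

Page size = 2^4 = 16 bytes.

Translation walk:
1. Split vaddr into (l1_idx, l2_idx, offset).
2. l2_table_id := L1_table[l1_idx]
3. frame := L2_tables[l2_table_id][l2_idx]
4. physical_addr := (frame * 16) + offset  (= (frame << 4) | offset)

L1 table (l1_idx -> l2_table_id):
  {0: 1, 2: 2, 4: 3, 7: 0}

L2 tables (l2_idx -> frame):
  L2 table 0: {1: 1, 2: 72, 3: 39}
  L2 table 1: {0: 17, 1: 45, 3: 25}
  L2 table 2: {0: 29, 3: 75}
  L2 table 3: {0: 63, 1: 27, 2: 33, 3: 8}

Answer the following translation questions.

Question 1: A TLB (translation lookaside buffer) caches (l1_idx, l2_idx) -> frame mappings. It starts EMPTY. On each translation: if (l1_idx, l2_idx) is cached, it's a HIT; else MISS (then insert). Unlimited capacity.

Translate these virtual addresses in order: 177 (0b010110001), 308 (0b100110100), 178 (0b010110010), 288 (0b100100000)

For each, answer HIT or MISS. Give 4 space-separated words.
vaddr=177: (2,3) not in TLB -> MISS, insert
vaddr=308: (4,3) not in TLB -> MISS, insert
vaddr=178: (2,3) in TLB -> HIT
vaddr=288: (4,2) not in TLB -> MISS, insert

Answer: MISS MISS HIT MISS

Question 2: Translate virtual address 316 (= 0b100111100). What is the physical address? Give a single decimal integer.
vaddr = 316 = 0b100111100
Split: l1_idx=4, l2_idx=3, offset=12
L1[4] = 3
L2[3][3] = 8
paddr = 8 * 16 + 12 = 140

Answer: 140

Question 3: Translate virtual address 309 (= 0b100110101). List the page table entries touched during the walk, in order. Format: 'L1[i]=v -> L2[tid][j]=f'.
Answer: L1[4]=3 -> L2[3][3]=8

Derivation:
vaddr = 309 = 0b100110101
Split: l1_idx=4, l2_idx=3, offset=5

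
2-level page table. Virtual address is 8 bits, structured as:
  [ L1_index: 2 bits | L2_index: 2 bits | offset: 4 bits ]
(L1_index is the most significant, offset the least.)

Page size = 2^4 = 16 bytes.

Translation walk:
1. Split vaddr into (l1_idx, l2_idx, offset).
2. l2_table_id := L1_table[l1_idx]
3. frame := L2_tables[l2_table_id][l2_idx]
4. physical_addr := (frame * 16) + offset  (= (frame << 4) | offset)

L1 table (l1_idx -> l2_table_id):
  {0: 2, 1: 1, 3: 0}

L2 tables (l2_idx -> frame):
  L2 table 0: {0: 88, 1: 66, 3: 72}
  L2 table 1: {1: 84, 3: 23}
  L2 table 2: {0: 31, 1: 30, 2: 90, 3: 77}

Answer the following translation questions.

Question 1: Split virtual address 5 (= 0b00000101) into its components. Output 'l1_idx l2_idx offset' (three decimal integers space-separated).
Answer: 0 0 5

Derivation:
vaddr = 5 = 0b00000101
  top 2 bits -> l1_idx = 0
  next 2 bits -> l2_idx = 0
  bottom 4 bits -> offset = 5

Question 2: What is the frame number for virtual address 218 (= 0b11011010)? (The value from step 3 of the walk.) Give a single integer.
vaddr = 218: l1_idx=3, l2_idx=1
L1[3] = 0; L2[0][1] = 66

Answer: 66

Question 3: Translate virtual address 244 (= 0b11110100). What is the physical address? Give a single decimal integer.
Answer: 1156

Derivation:
vaddr = 244 = 0b11110100
Split: l1_idx=3, l2_idx=3, offset=4
L1[3] = 0
L2[0][3] = 72
paddr = 72 * 16 + 4 = 1156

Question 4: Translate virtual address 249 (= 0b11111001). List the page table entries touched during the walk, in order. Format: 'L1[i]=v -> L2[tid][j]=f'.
Answer: L1[3]=0 -> L2[0][3]=72

Derivation:
vaddr = 249 = 0b11111001
Split: l1_idx=3, l2_idx=3, offset=9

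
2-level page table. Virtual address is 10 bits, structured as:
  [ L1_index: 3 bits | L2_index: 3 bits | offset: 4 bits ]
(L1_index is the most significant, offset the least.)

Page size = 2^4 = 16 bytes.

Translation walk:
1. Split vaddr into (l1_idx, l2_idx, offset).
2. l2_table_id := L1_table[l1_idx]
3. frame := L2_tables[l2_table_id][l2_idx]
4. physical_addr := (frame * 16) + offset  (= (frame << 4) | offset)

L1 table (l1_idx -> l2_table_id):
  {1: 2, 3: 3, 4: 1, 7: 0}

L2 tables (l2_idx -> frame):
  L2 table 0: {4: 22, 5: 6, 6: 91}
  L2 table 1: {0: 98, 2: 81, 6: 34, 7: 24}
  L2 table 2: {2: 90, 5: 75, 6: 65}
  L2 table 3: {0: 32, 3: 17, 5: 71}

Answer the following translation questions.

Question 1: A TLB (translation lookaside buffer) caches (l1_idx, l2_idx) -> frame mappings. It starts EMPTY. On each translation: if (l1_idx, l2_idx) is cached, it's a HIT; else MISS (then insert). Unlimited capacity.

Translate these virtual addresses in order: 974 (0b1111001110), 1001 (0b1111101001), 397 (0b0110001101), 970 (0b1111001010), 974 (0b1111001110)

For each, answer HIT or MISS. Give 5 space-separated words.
Answer: MISS MISS MISS HIT HIT

Derivation:
vaddr=974: (7,4) not in TLB -> MISS, insert
vaddr=1001: (7,6) not in TLB -> MISS, insert
vaddr=397: (3,0) not in TLB -> MISS, insert
vaddr=970: (7,4) in TLB -> HIT
vaddr=974: (7,4) in TLB -> HIT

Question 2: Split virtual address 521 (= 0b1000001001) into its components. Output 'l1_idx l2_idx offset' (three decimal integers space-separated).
vaddr = 521 = 0b1000001001
  top 3 bits -> l1_idx = 4
  next 3 bits -> l2_idx = 0
  bottom 4 bits -> offset = 9

Answer: 4 0 9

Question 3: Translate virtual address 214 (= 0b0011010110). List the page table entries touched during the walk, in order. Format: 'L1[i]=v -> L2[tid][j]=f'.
vaddr = 214 = 0b0011010110
Split: l1_idx=1, l2_idx=5, offset=6

Answer: L1[1]=2 -> L2[2][5]=75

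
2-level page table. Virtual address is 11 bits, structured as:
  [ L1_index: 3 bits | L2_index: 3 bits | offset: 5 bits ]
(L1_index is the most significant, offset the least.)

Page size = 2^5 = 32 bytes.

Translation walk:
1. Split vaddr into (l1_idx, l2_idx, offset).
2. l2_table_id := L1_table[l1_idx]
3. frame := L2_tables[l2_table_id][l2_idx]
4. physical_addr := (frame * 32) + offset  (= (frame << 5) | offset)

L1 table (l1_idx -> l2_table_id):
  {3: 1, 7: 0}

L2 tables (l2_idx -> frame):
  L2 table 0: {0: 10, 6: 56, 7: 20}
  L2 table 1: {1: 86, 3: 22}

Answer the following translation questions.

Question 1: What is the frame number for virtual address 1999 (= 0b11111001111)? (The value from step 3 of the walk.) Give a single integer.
vaddr = 1999: l1_idx=7, l2_idx=6
L1[7] = 0; L2[0][6] = 56

Answer: 56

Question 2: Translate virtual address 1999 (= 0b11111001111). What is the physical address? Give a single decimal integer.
Answer: 1807

Derivation:
vaddr = 1999 = 0b11111001111
Split: l1_idx=7, l2_idx=6, offset=15
L1[7] = 0
L2[0][6] = 56
paddr = 56 * 32 + 15 = 1807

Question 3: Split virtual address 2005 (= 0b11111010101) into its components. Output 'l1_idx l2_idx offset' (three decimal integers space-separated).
Answer: 7 6 21

Derivation:
vaddr = 2005 = 0b11111010101
  top 3 bits -> l1_idx = 7
  next 3 bits -> l2_idx = 6
  bottom 5 bits -> offset = 21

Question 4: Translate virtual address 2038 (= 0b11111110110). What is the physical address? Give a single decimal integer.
Answer: 662

Derivation:
vaddr = 2038 = 0b11111110110
Split: l1_idx=7, l2_idx=7, offset=22
L1[7] = 0
L2[0][7] = 20
paddr = 20 * 32 + 22 = 662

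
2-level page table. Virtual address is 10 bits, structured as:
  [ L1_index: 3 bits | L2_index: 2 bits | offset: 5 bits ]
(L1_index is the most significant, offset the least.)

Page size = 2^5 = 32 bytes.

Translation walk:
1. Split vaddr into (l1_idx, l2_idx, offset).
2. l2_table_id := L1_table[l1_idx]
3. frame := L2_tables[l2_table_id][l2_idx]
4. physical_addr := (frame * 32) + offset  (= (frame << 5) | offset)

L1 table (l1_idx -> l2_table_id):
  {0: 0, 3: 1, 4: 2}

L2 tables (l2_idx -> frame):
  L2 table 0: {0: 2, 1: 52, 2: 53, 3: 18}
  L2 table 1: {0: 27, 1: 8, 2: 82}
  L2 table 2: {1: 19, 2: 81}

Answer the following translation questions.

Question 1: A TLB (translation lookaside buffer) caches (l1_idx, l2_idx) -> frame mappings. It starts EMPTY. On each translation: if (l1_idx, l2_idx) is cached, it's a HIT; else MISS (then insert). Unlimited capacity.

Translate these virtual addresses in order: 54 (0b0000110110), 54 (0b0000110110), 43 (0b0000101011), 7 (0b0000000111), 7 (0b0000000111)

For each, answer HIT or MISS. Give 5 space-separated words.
vaddr=54: (0,1) not in TLB -> MISS, insert
vaddr=54: (0,1) in TLB -> HIT
vaddr=43: (0,1) in TLB -> HIT
vaddr=7: (0,0) not in TLB -> MISS, insert
vaddr=7: (0,0) in TLB -> HIT

Answer: MISS HIT HIT MISS HIT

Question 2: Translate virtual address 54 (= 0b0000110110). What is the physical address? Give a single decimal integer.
Answer: 1686

Derivation:
vaddr = 54 = 0b0000110110
Split: l1_idx=0, l2_idx=1, offset=22
L1[0] = 0
L2[0][1] = 52
paddr = 52 * 32 + 22 = 1686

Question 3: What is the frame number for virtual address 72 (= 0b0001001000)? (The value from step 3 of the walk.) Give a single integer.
Answer: 53

Derivation:
vaddr = 72: l1_idx=0, l2_idx=2
L1[0] = 0; L2[0][2] = 53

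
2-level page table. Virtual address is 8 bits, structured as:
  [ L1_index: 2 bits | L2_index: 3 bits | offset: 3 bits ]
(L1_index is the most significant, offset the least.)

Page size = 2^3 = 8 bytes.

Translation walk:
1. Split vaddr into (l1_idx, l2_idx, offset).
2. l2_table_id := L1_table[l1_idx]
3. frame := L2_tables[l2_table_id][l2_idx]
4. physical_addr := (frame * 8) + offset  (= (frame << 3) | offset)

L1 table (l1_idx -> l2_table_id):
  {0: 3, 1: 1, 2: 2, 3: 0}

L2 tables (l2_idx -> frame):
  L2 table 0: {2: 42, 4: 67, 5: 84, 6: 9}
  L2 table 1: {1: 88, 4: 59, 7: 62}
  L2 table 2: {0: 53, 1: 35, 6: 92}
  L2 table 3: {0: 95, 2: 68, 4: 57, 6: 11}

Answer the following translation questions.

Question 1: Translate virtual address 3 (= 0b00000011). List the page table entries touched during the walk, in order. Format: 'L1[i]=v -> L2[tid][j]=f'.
Answer: L1[0]=3 -> L2[3][0]=95

Derivation:
vaddr = 3 = 0b00000011
Split: l1_idx=0, l2_idx=0, offset=3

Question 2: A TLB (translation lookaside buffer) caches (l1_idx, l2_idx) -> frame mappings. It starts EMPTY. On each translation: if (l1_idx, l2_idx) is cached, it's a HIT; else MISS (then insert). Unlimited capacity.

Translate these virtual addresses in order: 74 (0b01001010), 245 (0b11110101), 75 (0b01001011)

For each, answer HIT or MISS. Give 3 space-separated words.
Answer: MISS MISS HIT

Derivation:
vaddr=74: (1,1) not in TLB -> MISS, insert
vaddr=245: (3,6) not in TLB -> MISS, insert
vaddr=75: (1,1) in TLB -> HIT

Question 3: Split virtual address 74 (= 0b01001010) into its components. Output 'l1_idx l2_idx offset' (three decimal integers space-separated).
vaddr = 74 = 0b01001010
  top 2 bits -> l1_idx = 1
  next 3 bits -> l2_idx = 1
  bottom 3 bits -> offset = 2

Answer: 1 1 2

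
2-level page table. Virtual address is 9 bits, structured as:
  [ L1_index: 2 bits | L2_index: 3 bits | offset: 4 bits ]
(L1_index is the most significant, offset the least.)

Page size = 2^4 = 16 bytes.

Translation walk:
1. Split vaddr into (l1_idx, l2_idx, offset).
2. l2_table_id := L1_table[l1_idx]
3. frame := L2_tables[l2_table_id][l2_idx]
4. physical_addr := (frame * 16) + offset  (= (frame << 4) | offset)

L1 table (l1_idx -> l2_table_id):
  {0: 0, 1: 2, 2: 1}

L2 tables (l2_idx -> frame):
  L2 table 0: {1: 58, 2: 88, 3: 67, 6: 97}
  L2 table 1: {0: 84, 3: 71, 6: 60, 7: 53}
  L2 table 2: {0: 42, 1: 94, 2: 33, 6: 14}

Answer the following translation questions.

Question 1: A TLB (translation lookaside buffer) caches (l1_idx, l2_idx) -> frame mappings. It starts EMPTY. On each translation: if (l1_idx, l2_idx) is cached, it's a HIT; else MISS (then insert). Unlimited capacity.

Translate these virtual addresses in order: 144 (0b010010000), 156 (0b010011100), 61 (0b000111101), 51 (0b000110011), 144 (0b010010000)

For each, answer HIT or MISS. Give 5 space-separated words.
vaddr=144: (1,1) not in TLB -> MISS, insert
vaddr=156: (1,1) in TLB -> HIT
vaddr=61: (0,3) not in TLB -> MISS, insert
vaddr=51: (0,3) in TLB -> HIT
vaddr=144: (1,1) in TLB -> HIT

Answer: MISS HIT MISS HIT HIT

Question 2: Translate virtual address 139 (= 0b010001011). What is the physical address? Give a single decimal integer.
vaddr = 139 = 0b010001011
Split: l1_idx=1, l2_idx=0, offset=11
L1[1] = 2
L2[2][0] = 42
paddr = 42 * 16 + 11 = 683

Answer: 683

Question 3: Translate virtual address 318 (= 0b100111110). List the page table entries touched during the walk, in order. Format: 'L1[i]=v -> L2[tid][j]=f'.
vaddr = 318 = 0b100111110
Split: l1_idx=2, l2_idx=3, offset=14

Answer: L1[2]=1 -> L2[1][3]=71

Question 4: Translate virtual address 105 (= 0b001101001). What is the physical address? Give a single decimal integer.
Answer: 1561

Derivation:
vaddr = 105 = 0b001101001
Split: l1_idx=0, l2_idx=6, offset=9
L1[0] = 0
L2[0][6] = 97
paddr = 97 * 16 + 9 = 1561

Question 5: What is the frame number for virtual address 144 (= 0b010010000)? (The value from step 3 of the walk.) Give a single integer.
vaddr = 144: l1_idx=1, l2_idx=1
L1[1] = 2; L2[2][1] = 94

Answer: 94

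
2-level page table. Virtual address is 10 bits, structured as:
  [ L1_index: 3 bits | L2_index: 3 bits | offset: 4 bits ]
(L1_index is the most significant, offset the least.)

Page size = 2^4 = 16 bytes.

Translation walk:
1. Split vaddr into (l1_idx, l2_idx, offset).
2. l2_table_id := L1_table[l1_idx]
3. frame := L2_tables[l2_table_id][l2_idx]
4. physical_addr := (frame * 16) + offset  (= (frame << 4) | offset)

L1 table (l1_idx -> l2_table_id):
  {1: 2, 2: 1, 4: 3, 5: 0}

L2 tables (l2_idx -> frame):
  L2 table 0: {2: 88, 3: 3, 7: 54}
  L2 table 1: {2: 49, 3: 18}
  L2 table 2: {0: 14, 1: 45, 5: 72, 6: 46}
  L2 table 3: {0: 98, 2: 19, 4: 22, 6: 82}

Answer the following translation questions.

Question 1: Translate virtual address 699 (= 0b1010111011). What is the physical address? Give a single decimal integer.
Answer: 59

Derivation:
vaddr = 699 = 0b1010111011
Split: l1_idx=5, l2_idx=3, offset=11
L1[5] = 0
L2[0][3] = 3
paddr = 3 * 16 + 11 = 59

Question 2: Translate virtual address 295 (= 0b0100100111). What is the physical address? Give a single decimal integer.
vaddr = 295 = 0b0100100111
Split: l1_idx=2, l2_idx=2, offset=7
L1[2] = 1
L2[1][2] = 49
paddr = 49 * 16 + 7 = 791

Answer: 791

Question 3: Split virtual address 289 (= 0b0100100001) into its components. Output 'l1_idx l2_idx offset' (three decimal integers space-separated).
Answer: 2 2 1

Derivation:
vaddr = 289 = 0b0100100001
  top 3 bits -> l1_idx = 2
  next 3 bits -> l2_idx = 2
  bottom 4 bits -> offset = 1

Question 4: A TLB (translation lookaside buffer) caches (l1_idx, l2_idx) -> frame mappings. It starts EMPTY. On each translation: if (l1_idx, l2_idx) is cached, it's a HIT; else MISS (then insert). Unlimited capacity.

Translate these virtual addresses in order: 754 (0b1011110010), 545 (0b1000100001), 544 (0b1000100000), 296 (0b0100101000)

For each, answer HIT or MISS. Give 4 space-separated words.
vaddr=754: (5,7) not in TLB -> MISS, insert
vaddr=545: (4,2) not in TLB -> MISS, insert
vaddr=544: (4,2) in TLB -> HIT
vaddr=296: (2,2) not in TLB -> MISS, insert

Answer: MISS MISS HIT MISS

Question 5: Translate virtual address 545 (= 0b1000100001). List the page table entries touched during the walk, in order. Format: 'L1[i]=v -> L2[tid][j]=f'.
vaddr = 545 = 0b1000100001
Split: l1_idx=4, l2_idx=2, offset=1

Answer: L1[4]=3 -> L2[3][2]=19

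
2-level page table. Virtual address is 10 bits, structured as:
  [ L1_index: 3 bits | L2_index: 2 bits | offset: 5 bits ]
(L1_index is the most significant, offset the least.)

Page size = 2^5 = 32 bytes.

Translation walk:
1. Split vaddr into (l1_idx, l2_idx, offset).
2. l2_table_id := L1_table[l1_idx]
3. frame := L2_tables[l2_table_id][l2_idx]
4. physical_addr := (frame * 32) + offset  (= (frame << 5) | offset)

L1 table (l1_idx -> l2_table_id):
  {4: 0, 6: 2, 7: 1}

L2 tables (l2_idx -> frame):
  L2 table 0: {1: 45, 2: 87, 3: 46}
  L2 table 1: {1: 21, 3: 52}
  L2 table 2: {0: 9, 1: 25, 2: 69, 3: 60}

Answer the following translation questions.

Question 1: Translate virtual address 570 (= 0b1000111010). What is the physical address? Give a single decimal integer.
vaddr = 570 = 0b1000111010
Split: l1_idx=4, l2_idx=1, offset=26
L1[4] = 0
L2[0][1] = 45
paddr = 45 * 32 + 26 = 1466

Answer: 1466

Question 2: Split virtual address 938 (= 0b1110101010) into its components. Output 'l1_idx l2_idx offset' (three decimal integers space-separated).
vaddr = 938 = 0b1110101010
  top 3 bits -> l1_idx = 7
  next 2 bits -> l2_idx = 1
  bottom 5 bits -> offset = 10

Answer: 7 1 10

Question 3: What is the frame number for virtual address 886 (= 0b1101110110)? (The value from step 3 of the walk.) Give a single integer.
Answer: 60

Derivation:
vaddr = 886: l1_idx=6, l2_idx=3
L1[6] = 2; L2[2][3] = 60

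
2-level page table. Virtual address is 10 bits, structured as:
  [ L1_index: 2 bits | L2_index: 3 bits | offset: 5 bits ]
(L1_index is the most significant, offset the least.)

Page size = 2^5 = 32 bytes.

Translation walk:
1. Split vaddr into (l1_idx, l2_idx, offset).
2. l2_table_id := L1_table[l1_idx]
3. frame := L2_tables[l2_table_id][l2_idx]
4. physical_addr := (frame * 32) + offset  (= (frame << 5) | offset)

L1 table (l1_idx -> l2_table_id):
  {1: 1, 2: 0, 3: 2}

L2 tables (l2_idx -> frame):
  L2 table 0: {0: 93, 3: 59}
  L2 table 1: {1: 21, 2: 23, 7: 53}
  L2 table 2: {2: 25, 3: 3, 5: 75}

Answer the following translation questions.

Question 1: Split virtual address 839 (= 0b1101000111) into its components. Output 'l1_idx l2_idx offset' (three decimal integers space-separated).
vaddr = 839 = 0b1101000111
  top 2 bits -> l1_idx = 3
  next 3 bits -> l2_idx = 2
  bottom 5 bits -> offset = 7

Answer: 3 2 7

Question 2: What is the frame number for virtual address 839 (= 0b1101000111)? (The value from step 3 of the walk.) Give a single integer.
Answer: 25

Derivation:
vaddr = 839: l1_idx=3, l2_idx=2
L1[3] = 2; L2[2][2] = 25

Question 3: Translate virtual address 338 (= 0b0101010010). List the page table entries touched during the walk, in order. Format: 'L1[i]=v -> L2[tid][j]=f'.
vaddr = 338 = 0b0101010010
Split: l1_idx=1, l2_idx=2, offset=18

Answer: L1[1]=1 -> L2[1][2]=23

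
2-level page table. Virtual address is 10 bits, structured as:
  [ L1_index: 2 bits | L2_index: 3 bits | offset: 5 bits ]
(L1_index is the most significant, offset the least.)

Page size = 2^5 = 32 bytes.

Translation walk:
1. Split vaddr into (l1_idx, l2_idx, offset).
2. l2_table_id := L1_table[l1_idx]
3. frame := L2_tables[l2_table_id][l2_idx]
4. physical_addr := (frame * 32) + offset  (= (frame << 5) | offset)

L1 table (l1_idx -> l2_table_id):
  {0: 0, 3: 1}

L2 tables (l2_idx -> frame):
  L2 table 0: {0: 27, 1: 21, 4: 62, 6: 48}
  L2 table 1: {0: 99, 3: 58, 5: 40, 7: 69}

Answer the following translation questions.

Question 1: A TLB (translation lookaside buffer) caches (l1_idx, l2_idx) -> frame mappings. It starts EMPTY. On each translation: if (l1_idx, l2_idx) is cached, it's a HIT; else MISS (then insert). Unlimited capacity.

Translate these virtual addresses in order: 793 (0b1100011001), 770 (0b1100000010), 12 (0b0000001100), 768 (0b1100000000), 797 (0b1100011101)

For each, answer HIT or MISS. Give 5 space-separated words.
vaddr=793: (3,0) not in TLB -> MISS, insert
vaddr=770: (3,0) in TLB -> HIT
vaddr=12: (0,0) not in TLB -> MISS, insert
vaddr=768: (3,0) in TLB -> HIT
vaddr=797: (3,0) in TLB -> HIT

Answer: MISS HIT MISS HIT HIT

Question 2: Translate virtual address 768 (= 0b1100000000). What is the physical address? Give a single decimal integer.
Answer: 3168

Derivation:
vaddr = 768 = 0b1100000000
Split: l1_idx=3, l2_idx=0, offset=0
L1[3] = 1
L2[1][0] = 99
paddr = 99 * 32 + 0 = 3168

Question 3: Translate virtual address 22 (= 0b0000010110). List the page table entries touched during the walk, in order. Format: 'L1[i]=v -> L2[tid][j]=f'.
vaddr = 22 = 0b0000010110
Split: l1_idx=0, l2_idx=0, offset=22

Answer: L1[0]=0 -> L2[0][0]=27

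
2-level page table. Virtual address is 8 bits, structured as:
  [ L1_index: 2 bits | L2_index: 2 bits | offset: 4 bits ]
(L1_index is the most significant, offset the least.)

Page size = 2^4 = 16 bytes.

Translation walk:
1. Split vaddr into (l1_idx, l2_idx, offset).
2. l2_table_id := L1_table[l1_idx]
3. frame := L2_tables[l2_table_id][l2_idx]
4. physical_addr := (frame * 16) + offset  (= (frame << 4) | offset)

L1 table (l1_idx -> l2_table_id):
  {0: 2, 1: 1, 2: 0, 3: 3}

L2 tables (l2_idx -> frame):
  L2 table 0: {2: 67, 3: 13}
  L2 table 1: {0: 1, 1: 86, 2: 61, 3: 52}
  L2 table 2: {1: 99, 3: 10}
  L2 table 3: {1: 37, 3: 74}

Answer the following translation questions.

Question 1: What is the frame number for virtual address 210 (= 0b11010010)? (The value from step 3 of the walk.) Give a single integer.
vaddr = 210: l1_idx=3, l2_idx=1
L1[3] = 3; L2[3][1] = 37

Answer: 37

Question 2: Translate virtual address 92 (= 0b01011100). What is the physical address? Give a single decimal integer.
Answer: 1388

Derivation:
vaddr = 92 = 0b01011100
Split: l1_idx=1, l2_idx=1, offset=12
L1[1] = 1
L2[1][1] = 86
paddr = 86 * 16 + 12 = 1388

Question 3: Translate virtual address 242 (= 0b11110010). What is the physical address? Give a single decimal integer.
vaddr = 242 = 0b11110010
Split: l1_idx=3, l2_idx=3, offset=2
L1[3] = 3
L2[3][3] = 74
paddr = 74 * 16 + 2 = 1186

Answer: 1186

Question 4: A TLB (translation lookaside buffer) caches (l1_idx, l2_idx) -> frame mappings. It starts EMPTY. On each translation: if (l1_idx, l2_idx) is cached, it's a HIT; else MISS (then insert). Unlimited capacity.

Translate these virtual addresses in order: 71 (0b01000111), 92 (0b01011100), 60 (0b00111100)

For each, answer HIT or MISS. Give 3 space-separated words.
Answer: MISS MISS MISS

Derivation:
vaddr=71: (1,0) not in TLB -> MISS, insert
vaddr=92: (1,1) not in TLB -> MISS, insert
vaddr=60: (0,3) not in TLB -> MISS, insert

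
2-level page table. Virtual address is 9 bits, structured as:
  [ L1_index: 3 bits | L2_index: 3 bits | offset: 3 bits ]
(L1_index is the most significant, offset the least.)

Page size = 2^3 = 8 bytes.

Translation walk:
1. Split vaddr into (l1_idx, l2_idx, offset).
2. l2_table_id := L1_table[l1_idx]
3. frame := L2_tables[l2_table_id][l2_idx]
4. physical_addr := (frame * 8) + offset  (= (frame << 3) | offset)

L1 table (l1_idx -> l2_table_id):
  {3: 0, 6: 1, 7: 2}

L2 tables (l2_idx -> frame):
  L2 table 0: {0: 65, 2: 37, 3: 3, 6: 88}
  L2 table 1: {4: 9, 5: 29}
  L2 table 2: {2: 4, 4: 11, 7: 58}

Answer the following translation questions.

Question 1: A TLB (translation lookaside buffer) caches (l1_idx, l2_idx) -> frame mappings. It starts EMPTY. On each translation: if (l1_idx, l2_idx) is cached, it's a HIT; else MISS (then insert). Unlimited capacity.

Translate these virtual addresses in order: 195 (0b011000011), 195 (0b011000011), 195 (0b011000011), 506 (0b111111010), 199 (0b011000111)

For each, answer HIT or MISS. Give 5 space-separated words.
Answer: MISS HIT HIT MISS HIT

Derivation:
vaddr=195: (3,0) not in TLB -> MISS, insert
vaddr=195: (3,0) in TLB -> HIT
vaddr=195: (3,0) in TLB -> HIT
vaddr=506: (7,7) not in TLB -> MISS, insert
vaddr=199: (3,0) in TLB -> HIT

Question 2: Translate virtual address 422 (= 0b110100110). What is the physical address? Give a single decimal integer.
Answer: 78

Derivation:
vaddr = 422 = 0b110100110
Split: l1_idx=6, l2_idx=4, offset=6
L1[6] = 1
L2[1][4] = 9
paddr = 9 * 8 + 6 = 78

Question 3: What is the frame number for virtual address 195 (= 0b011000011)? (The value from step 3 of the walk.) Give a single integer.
Answer: 65

Derivation:
vaddr = 195: l1_idx=3, l2_idx=0
L1[3] = 0; L2[0][0] = 65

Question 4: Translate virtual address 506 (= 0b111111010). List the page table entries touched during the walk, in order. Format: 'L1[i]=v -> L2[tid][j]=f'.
vaddr = 506 = 0b111111010
Split: l1_idx=7, l2_idx=7, offset=2

Answer: L1[7]=2 -> L2[2][7]=58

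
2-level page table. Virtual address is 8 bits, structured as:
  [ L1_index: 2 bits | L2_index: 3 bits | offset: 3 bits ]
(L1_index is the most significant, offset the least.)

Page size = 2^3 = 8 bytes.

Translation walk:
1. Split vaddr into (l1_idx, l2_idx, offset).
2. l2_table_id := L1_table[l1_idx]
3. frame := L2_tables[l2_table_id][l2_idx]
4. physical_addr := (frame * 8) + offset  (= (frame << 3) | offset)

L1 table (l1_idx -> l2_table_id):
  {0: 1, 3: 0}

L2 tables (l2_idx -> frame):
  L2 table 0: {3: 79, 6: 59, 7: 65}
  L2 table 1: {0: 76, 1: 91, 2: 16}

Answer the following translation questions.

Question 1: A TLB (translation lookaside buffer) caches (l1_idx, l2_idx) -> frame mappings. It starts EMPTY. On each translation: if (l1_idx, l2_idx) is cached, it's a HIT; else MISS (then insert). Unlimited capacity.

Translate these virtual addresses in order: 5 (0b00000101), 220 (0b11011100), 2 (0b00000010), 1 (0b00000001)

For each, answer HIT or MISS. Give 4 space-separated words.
vaddr=5: (0,0) not in TLB -> MISS, insert
vaddr=220: (3,3) not in TLB -> MISS, insert
vaddr=2: (0,0) in TLB -> HIT
vaddr=1: (0,0) in TLB -> HIT

Answer: MISS MISS HIT HIT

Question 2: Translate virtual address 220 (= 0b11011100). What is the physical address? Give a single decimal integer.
vaddr = 220 = 0b11011100
Split: l1_idx=3, l2_idx=3, offset=4
L1[3] = 0
L2[0][3] = 79
paddr = 79 * 8 + 4 = 636

Answer: 636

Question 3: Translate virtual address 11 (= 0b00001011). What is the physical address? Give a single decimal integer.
vaddr = 11 = 0b00001011
Split: l1_idx=0, l2_idx=1, offset=3
L1[0] = 1
L2[1][1] = 91
paddr = 91 * 8 + 3 = 731

Answer: 731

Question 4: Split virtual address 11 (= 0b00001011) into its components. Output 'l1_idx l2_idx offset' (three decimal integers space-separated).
vaddr = 11 = 0b00001011
  top 2 bits -> l1_idx = 0
  next 3 bits -> l2_idx = 1
  bottom 3 bits -> offset = 3

Answer: 0 1 3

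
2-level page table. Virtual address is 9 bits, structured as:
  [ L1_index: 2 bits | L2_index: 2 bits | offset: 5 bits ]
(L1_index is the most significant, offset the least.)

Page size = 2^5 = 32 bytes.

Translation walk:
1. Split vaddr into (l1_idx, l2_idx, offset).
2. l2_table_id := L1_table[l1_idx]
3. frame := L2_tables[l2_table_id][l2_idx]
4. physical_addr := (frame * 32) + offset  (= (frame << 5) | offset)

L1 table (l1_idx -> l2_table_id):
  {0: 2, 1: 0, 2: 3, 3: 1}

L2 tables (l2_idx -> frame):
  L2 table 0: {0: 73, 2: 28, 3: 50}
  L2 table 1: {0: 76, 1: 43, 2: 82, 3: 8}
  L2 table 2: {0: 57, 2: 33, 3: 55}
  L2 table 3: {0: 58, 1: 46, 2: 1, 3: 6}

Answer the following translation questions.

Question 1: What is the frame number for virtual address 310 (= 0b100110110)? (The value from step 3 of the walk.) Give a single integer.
Answer: 46

Derivation:
vaddr = 310: l1_idx=2, l2_idx=1
L1[2] = 3; L2[3][1] = 46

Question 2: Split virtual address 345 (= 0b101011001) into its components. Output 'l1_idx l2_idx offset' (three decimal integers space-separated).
vaddr = 345 = 0b101011001
  top 2 bits -> l1_idx = 2
  next 2 bits -> l2_idx = 2
  bottom 5 bits -> offset = 25

Answer: 2 2 25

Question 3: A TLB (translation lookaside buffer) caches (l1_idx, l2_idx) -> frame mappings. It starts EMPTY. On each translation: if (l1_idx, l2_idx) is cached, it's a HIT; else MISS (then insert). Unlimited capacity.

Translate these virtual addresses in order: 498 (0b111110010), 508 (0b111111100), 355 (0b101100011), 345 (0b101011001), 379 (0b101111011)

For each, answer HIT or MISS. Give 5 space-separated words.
Answer: MISS HIT MISS MISS HIT

Derivation:
vaddr=498: (3,3) not in TLB -> MISS, insert
vaddr=508: (3,3) in TLB -> HIT
vaddr=355: (2,3) not in TLB -> MISS, insert
vaddr=345: (2,2) not in TLB -> MISS, insert
vaddr=379: (2,3) in TLB -> HIT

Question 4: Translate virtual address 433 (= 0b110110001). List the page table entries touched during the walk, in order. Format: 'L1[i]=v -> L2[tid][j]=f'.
Answer: L1[3]=1 -> L2[1][1]=43

Derivation:
vaddr = 433 = 0b110110001
Split: l1_idx=3, l2_idx=1, offset=17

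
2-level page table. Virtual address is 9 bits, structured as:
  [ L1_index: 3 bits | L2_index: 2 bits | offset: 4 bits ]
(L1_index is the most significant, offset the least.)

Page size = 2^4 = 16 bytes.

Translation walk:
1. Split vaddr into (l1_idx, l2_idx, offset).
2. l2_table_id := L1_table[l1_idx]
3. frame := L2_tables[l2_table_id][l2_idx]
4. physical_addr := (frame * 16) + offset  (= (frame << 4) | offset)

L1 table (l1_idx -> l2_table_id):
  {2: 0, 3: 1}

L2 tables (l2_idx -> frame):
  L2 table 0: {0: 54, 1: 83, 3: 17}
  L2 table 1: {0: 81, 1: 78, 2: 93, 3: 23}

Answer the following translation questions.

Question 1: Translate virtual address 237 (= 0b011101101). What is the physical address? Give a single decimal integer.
vaddr = 237 = 0b011101101
Split: l1_idx=3, l2_idx=2, offset=13
L1[3] = 1
L2[1][2] = 93
paddr = 93 * 16 + 13 = 1501

Answer: 1501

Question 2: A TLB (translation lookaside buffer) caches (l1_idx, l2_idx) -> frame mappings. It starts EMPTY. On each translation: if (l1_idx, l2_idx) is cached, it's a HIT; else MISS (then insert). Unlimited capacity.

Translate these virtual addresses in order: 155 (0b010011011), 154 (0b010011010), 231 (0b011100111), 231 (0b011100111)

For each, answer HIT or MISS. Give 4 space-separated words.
Answer: MISS HIT MISS HIT

Derivation:
vaddr=155: (2,1) not in TLB -> MISS, insert
vaddr=154: (2,1) in TLB -> HIT
vaddr=231: (3,2) not in TLB -> MISS, insert
vaddr=231: (3,2) in TLB -> HIT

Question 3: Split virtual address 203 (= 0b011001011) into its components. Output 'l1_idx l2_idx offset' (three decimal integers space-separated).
vaddr = 203 = 0b011001011
  top 3 bits -> l1_idx = 3
  next 2 bits -> l2_idx = 0
  bottom 4 bits -> offset = 11

Answer: 3 0 11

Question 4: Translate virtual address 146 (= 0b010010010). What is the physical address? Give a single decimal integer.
Answer: 1330

Derivation:
vaddr = 146 = 0b010010010
Split: l1_idx=2, l2_idx=1, offset=2
L1[2] = 0
L2[0][1] = 83
paddr = 83 * 16 + 2 = 1330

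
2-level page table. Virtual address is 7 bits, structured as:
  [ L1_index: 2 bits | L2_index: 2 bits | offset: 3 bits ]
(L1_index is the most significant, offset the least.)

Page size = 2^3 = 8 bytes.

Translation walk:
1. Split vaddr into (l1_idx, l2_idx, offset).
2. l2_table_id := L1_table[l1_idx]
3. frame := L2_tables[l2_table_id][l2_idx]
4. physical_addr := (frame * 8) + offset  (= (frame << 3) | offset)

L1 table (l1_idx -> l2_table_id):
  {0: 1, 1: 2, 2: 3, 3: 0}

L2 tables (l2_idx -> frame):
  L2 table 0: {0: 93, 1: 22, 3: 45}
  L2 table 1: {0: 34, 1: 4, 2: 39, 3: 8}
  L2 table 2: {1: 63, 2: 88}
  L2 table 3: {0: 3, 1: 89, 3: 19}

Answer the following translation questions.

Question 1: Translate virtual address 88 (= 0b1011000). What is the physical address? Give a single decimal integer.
Answer: 152

Derivation:
vaddr = 88 = 0b1011000
Split: l1_idx=2, l2_idx=3, offset=0
L1[2] = 3
L2[3][3] = 19
paddr = 19 * 8 + 0 = 152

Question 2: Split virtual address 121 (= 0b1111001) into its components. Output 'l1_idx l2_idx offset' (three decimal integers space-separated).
vaddr = 121 = 0b1111001
  top 2 bits -> l1_idx = 3
  next 2 bits -> l2_idx = 3
  bottom 3 bits -> offset = 1

Answer: 3 3 1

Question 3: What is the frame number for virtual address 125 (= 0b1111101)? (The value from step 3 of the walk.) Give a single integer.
Answer: 45

Derivation:
vaddr = 125: l1_idx=3, l2_idx=3
L1[3] = 0; L2[0][3] = 45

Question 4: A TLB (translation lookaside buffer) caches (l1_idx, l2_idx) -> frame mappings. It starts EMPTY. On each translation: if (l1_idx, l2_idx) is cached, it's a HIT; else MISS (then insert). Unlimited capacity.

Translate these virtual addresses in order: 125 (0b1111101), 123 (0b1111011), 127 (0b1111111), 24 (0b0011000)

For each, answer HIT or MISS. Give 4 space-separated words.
Answer: MISS HIT HIT MISS

Derivation:
vaddr=125: (3,3) not in TLB -> MISS, insert
vaddr=123: (3,3) in TLB -> HIT
vaddr=127: (3,3) in TLB -> HIT
vaddr=24: (0,3) not in TLB -> MISS, insert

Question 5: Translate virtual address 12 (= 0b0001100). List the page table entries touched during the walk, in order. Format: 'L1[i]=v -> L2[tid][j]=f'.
vaddr = 12 = 0b0001100
Split: l1_idx=0, l2_idx=1, offset=4

Answer: L1[0]=1 -> L2[1][1]=4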